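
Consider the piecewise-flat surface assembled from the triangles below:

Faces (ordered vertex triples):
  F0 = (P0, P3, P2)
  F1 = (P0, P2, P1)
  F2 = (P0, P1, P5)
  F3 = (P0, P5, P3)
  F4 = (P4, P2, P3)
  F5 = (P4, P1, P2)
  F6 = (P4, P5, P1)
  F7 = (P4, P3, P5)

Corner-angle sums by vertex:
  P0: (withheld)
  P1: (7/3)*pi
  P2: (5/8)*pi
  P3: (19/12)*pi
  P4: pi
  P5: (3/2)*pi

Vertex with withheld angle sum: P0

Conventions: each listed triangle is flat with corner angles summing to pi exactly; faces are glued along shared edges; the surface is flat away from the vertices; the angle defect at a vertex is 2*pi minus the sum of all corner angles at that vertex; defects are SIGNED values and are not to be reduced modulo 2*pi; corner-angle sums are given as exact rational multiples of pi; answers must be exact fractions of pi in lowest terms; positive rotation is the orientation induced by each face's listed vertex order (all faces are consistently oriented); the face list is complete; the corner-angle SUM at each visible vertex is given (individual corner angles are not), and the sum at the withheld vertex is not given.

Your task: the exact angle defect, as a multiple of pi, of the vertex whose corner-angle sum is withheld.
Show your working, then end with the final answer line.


V = 6, E = 12, F = 8; chi = V - E + F = 2
Gauss-Bonnet: total defect = 2*pi*chi = 4*pi; visible defects sum to (71/24)*pi

Answer: defect(P0) = (25/24)*pi


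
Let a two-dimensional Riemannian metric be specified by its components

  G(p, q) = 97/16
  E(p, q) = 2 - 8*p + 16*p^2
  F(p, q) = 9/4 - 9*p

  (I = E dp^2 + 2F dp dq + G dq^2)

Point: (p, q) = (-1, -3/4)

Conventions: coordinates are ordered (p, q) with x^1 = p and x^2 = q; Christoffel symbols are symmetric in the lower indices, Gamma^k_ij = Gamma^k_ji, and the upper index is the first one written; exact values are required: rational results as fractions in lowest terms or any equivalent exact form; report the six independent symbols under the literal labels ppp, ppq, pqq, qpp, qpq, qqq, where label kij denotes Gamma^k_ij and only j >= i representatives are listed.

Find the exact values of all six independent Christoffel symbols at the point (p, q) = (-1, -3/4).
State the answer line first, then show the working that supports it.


Answer: Gamma_ppp = -320/497, Gamma_ppq = 0, Gamma_pqq = 0, Gamma_qpp = -144/497, Gamma_qpq = 0, Gamma_qqq = 0

E = 26, F = 45/4, G = 97/16 at the point
E_p = -40, E_q = 0, F_p = -9, F_q = 0, G_p = 0, G_q = 0
EG - F^2 = 497/16;  g^inv = (16/497) * [[97/16, -45/4], [-45/4, 26]]
first-kind symbols [ij,l] = (1/2)(d_i g_jl + d_j g_il - d_l g_ij): [pp,p] = E_p/2 = -20, [pp,q] = F_p - E_q/2 = -9, [pq,p] = E_q/2 = 0, [pq,q] = G_p/2 = 0, [qq,p] = F_q - G_p/2 = 0, [qq,q] = G_q/2 = 0
Gamma^p_ij = (G*[ij,p] - F*[ij,q])/(EG - F^2), Gamma^q_ij = (E*[ij,q] - F*[ij,p])/(EG - F^2)


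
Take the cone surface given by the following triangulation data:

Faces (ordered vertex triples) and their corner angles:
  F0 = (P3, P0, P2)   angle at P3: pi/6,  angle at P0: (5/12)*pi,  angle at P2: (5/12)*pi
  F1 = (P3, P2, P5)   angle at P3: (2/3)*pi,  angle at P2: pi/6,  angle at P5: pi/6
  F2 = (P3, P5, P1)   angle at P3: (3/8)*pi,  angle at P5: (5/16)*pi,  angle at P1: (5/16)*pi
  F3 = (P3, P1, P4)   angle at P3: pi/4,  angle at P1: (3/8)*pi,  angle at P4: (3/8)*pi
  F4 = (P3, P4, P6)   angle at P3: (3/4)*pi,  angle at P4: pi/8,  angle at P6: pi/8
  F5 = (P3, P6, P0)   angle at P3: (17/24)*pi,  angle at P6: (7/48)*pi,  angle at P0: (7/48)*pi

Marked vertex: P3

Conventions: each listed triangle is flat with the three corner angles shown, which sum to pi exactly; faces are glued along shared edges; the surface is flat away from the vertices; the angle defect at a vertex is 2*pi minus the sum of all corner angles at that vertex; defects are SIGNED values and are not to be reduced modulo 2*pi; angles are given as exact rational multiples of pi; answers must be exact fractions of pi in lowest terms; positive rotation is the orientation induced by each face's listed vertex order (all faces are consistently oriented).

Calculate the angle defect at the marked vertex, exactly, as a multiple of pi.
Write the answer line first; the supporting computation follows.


Answer: defect(P3) = (-11/12)*pi

Sum of corner angles at P3: (35/12)*pi
defect = 2*pi - (35/12)*pi


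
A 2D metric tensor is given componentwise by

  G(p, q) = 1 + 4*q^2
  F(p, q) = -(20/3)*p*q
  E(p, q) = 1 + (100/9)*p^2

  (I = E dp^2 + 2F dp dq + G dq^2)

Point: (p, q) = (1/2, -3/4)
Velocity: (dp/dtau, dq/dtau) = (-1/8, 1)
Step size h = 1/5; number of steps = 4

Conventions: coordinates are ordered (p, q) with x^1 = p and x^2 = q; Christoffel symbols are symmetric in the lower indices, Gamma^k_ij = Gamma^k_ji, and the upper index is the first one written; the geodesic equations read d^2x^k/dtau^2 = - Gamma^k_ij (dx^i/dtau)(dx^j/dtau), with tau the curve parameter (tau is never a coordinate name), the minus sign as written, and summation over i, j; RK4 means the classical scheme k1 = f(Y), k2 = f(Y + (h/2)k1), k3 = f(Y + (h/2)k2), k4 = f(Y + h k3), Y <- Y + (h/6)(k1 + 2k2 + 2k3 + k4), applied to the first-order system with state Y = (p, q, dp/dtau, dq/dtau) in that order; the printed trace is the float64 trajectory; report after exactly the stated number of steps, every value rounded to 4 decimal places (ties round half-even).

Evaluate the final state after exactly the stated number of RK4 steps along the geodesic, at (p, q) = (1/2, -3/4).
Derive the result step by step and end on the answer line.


f(Y) = (dp/dtau, dq/dtau, -Gamma^p_ij Y'^i Y'^j, -Gamma^q_ij Y'^i Y'^j) with the Gammas evaluated at the stage position; h = 0.200000; intermediate values shown to 6 dp
step 0: p = 0.5000, q = -0.7500, dp/dtau = -0.1250, dq/dtau = 1.0000
step 1:
  k1: at (p, q) = (0.500000, -0.750000), (dp/dtau, dq/dtau) = (-0.125000, 1.000000); Gamma_ppp = 0.921659, Gamma_ppq = 0.000000, Gamma_pqq = -0.552995, Gamma_qpp = 0.829493, Gamma_qpq = 0.000000, Gamma_qqq = -0.497696; k1 = (-0.125000, 1.000000, 0.538594, 0.484735)
  k2: at (p, q) = (0.487500, -0.650000), (dp/dtau, dq/dtau) = (-0.071141, 1.048474); Gamma_ppp = 1.016141, Gamma_ppq = 0.000000, Gamma_pqq = -0.609685, Gamma_qpp = 0.812913, Gamma_qpq = 0.000000, Gamma_qqq = -0.487748; k2 = (-0.071141, 1.048474, 0.665082, 0.532065)
  k3: at (p, q) = (0.492886, -0.645153), (dp/dtau, dq/dtau) = (-0.058492, 1.053207); Gamma_ppp = 1.020940, Gamma_ppq = 0.000000, Gamma_pqq = -0.612564, Gamma_qpp = 0.801803, Gamma_qpq = 0.000000, Gamma_qqq = -0.481082; k3 = (-0.058492, 1.053207, 0.675990, 0.530894)
  k4: at (p, q) = (0.488302, -0.539359), (dp/dtau, dq/dtau) = (0.010198, 1.106179); Gamma_ppp = 1.127287, Gamma_ppq = 0.000000, Gamma_pqq = -0.676372, Gamma_qpp = 0.747094, Gamma_qpq = 0.000000, Gamma_qqq = -0.448256; k4 = (0.010198, 1.106179, 0.827513, 0.548423)
  Y <- Y + (h/6)(k1 + 2k2 + 2k3 + k4): p = 0.4875, q = -0.5397, dp/dtau = 0.0099, dq/dtau = 1.1053
step 2:
  k1: at (p, q) = (0.487531, -0.539682), (dp/dtau, dq/dtau) = (0.009942, 1.105303); Gamma_ppp = 1.127138, Gamma_ppq = 0.000000, Gamma_pqq = -0.676283, Gamma_qpp = 0.748624, Gamma_qpq = 0.000000, Gamma_qqq = -0.449175; k1 = (0.009942, 1.105303, 0.826099, 0.548680)
  k2: at (p, q) = (0.488525, -0.429152), (dp/dtau, dq/dtau) = (0.092552, 1.160171); Gamma_ppp = 1.236902, Gamma_ppq = 0.000000, Gamma_pqq = -0.742141, Gamma_qpp = 0.651944, Gamma_qpq = 0.000000, Gamma_qqq = -0.391167; k2 = (0.092552, 1.160171, 0.988324, 0.520924)
  k3: at (p, q) = (0.496786, -0.423665), (dp/dtau, dq/dtau) = (0.108774, 1.157395); Gamma_ppp = 1.237592, Gamma_ppq = 0.000000, Gamma_pqq = -0.742555, Gamma_qpp = 0.633259, Gamma_qpq = 0.000000, Gamma_qqq = -0.379956; k3 = (0.108774, 1.157395, 0.980056, 0.501482)
  k4: at (p, q) = (0.509286, -0.308203), (dp/dtau, dq/dtau) = (0.205953, 1.205599); Gamma_ppp = 1.327758, Gamma_ppq = 0.000000, Gamma_pqq = -0.796655, Gamma_qpp = 0.482109, Gamma_qpq = 0.000000, Gamma_qqq = -0.289266; k4 = (0.205953, 1.205599, 1.101594, 0.399989)
  Y <- Y + (h/6)(k1 + 2k2 + 2k3 + k4): p = 0.5081, q = -0.3081, dp/dtau = 0.2054, dq/dtau = 1.2051
step 3:
  k1: at (p, q) = (0.508149, -0.308148), (dp/dtau, dq/dtau) = (0.205424, 1.205085); Gamma_ppp = 1.328844, Gamma_ppq = 0.000000, Gamma_pqq = -0.797306, Gamma_qpp = 0.483496, Gamma_qpq = 0.000000, Gamma_qqq = -0.290098; k1 = (0.205424, 1.205085, 1.101797, 0.400885)
  k2: at (p, q) = (0.528692, -0.187639), (dp/dtau, dq/dtau) = (0.315603, 1.245174); Gamma_ppp = 1.383322, Gamma_ppq = 0.000000, Gamma_pqq = -0.829993, Gamma_qpp = 0.294575, Gamma_qpq = 0.000000, Gamma_qqq = -0.176745; k2 = (0.315603, 1.245174, 1.149083, 0.244694)
  k3: at (p, q) = (0.539710, -0.183630), (dp/dtau, dq/dtau) = (0.320332, 1.229555); Gamma_ppp = 1.371821, Gamma_ppq = 0.000000, Gamma_pqq = -0.823093, Gamma_qpp = 0.280048, Gamma_qpq = 0.000000, Gamma_qqq = -0.168029; k3 = (0.320332, 1.229555, 1.103589, 0.225290)
  k4: at (p, q) = (0.572216, -0.062237), (dp/dtau, dq/dtau) = (0.426141, 1.250143); Gamma_ppp = 1.366240, Gamma_ppq = 0.000000, Gamma_pqq = -0.819744, Gamma_qpp = 0.089159, Gamma_qpq = 0.000000, Gamma_qqq = -0.053495; k4 = (0.426141, 1.250143, 1.033039, 0.067415)
  Y <- Y + (h/6)(k1 + 2k2 + 2k3 + k4): p = 0.5716, q = -0.0613, dp/dtau = 0.4268, dq/dtau = 1.2520
step 4:
  k1: at (p, q) = (0.571597, -0.061325), (dp/dtau, dq/dtau) = (0.426763, 1.252028); Gamma_ppp = 1.367205, Gamma_ppq = 0.000000, Gamma_pqq = -0.820323, Gamma_qpp = 0.088010, Gamma_qpq = 0.000000, Gamma_qqq = -0.052806; k1 = (0.426763, 1.252028, 1.036912, 0.066748)
  k2: at (p, q) = (0.614273, 0.063878), (dp/dtau, dq/dtau) = (0.530454, 1.258702); Gamma_ppp = 1.310308, Gamma_ppq = 0.000000, Gamma_pqq = -0.786185, Gamma_qpp = -0.081755, Gamma_qpq = 0.000000, Gamma_qqq = 0.049053; k2 = (0.530454, 1.258702, 0.876881, -0.054712)
  k3: at (p, q) = (0.624643, 0.064545), (dp/dtau, dq/dtau) = (0.514451, 1.246556); Gamma_ppp = 1.296805, Gamma_ppq = 0.000000, Gamma_pqq = -0.778083, Gamma_qpp = -0.080401, Gamma_qpq = 0.000000, Gamma_qqq = 0.048240; k3 = (0.514451, 1.246556, 0.865853, -0.053682)
  k4: at (p, q) = (0.674487, 0.187986), (dp/dtau, dq/dtau) = (0.599933, 1.241291); Gamma_ppp = 1.209506, Gamma_ppq = 0.000000, Gamma_pqq = -0.725704, Gamma_qpp = -0.202261, Gamma_qpq = 0.000000, Gamma_qqq = 0.121357; k4 = (0.599933, 1.241291, 0.682841, -0.114189)
  Y <- Y + (h/6)(k1 + 2k2 + 2k3 + k4): p = 0.6755, q = 0.1888, dp/dtau = 0.6003, dq/dtau = 1.2432

Answer: p = 0.6755, q = 0.1888, dp/dtau = 0.6003, dq/dtau = 1.2432


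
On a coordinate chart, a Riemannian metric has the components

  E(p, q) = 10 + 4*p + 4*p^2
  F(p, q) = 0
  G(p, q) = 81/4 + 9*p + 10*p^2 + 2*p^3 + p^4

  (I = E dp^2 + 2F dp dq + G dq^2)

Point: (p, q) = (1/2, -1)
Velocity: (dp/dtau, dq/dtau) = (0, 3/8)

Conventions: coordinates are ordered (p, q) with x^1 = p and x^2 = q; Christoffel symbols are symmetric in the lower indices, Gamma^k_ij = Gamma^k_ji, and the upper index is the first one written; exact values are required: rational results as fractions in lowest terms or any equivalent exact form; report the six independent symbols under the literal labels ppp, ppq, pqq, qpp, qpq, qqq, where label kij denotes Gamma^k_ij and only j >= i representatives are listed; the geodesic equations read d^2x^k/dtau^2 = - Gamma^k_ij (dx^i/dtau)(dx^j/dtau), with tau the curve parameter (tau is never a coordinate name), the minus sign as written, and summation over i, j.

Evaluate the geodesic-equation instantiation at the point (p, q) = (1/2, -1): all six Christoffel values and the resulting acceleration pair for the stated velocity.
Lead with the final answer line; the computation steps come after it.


Answer: Gamma_ppp = 4/13, Gamma_ppq = 0, Gamma_pqq = -21/26, Gamma_qpp = 0, Gamma_qpq = 8/21, Gamma_qqq = 0; accelerations (d^2p/dtau^2, d^2q/dtau^2) = (189/1664, 0)

E = 13, F = 0, G = 441/16 at the point
E_p = 8, E_q = 0, F_p = 0, F_q = 0, G_p = 21, G_q = 0
EG - F^2 = 5733/16;  g^inv = (16/5733) * [[441/16, 0], [0, 13]]
first-kind symbols [ij,l] = (1/2)(d_i g_jl + d_j g_il - d_l g_ij): [pp,p] = E_p/2 = 4, [pp,q] = F_p - E_q/2 = 0, [pq,p] = E_q/2 = 0, [pq,q] = G_p/2 = 21/2, [qq,p] = F_q - G_p/2 = -21/2, [qq,q] = G_q/2 = 0
Gamma^p_ij = (G*[ij,p] - F*[ij,q])/(EG - F^2), Gamma^q_ij = (E*[ij,q] - F*[ij,p])/(EG - F^2)
Gamma_ppp = 4/13, Gamma_ppq = 0, Gamma_pqq = -21/26, Gamma_qpp = 0, Gamma_qpq = 8/21, Gamma_qqq = 0
d^2p/dtau^2 = -(Gamma_ppp*(0)^2 + 2*Gamma_ppq*(0)*(3/8) + Gamma_pqq*(3/8)^2) = 189/1664
d^2q/dtau^2 = -(Gamma_qpp*(0)^2 + 2*Gamma_qpq*(0)*(3/8) + Gamma_qqq*(3/8)^2) = 0


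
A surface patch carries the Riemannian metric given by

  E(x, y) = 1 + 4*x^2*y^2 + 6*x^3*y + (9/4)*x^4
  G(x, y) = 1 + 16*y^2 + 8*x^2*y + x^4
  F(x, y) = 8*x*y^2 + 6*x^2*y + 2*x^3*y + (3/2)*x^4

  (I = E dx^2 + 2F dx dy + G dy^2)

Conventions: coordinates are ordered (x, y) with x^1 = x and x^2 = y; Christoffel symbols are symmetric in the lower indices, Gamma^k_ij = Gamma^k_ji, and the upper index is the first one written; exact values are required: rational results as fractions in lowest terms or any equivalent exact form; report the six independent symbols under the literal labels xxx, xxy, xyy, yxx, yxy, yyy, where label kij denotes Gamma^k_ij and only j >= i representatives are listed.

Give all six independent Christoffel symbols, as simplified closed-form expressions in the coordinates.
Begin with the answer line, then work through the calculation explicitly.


Answer: Gamma_xxx = (18*x^3 + 36*x^2*y + 16*x*y^2)/(13*x^4 + 24*x^3*y + 16*x^2*y^2 + 32*x^2*y + 64*y^2 + 4), Gamma_xxy = (12*x^3 + 16*x^2*y)/(13*x^4 + 24*x^3*y + 16*x^2*y^2 + 32*x^2*y + 64*y^2 + 4), Gamma_xyy = (24*x^2 + 32*x*y)/(13*x^4 + 24*x^3*y + 16*x^2*y^2 + 32*x^2*y + 64*y^2 + 4), Gamma_yxx = (12*x^3 + 8*x^2*y + 48*x*y + 32*y^2)/(13*x^4 + 24*x^3*y + 16*x^2*y^2 + 32*x^2*y + 64*y^2 + 4), Gamma_yxy = (8*x^3 + 32*x*y)/(13*x^4 + 24*x^3*y + 16*x^2*y^2 + 32*x^2*y + 64*y^2 + 4), Gamma_yyy = (16*x^2 + 64*y)/(13*x^4 + 24*x^3*y + 16*x^2*y^2 + 32*x^2*y + 64*y^2 + 4)

E = 1 + 4*x^2*y^2 + 6*x^3*y + (9/4)*x^4; F = 8*x*y^2 + 6*x^2*y + 2*x^3*y + (3/2)*x^4; G = 1 + 16*y^2 + 8*x^2*y + x^4
Gamma^k_ij = (1/2) g^{kl} (d_i g_jl + d_j g_il - d_l g_ij), with g^inv = (1/(EG-F^2)) [[G, -F], [-F, E]]
first partials: E_x = 8*x*y^2 + 18*x^2*y + 9*x^3, E_y = 8*x^2*y + 6*x^3, F_x = 8*y^2 + 12*x*y + 6*x^2*y + 6*x^3, F_y = 16*x*y + 6*x^2 + 2*x^3, G_x = 16*x*y + 4*x^3, G_y = 32*y + 8*x^2
D = EG - F^2 = 1 + 16*y^2 + 8*x^2*y + 4*x^2*y^2 + 6*x^3*y + (13/4)*x^4
expanded: Gamma^x_xx = (G E_x - 2F F_x + F E_y)/(2D), Gamma^x_xy = (G E_y - F G_x)/(2D), Gamma^x_yy = (2G F_y - G G_x - F G_y)/(2D), Gamma^y_xx = (2E F_x - E E_y - F E_x)/(2D), Gamma^y_xy = (E G_x - F E_y)/(2D), Gamma^y_yy = (E G_y - 2F F_y + F G_x)/(2D); substitute and cancel common factors


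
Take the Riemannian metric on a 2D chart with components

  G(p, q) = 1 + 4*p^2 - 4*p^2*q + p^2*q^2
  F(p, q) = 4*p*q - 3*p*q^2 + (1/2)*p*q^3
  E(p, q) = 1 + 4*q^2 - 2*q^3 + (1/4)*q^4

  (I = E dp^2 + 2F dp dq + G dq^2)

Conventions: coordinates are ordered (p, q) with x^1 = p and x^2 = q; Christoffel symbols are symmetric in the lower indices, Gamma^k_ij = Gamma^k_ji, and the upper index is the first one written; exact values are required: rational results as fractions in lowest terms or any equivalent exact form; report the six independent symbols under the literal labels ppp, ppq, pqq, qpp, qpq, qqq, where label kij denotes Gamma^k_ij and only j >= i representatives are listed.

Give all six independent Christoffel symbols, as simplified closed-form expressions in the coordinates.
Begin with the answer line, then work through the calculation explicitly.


Answer: Gamma_ppp = 0, Gamma_ppq = (2*q^3 - 12*q^2 + 16*q)/(4*p^2*q^2 - 16*p^2*q + 16*p^2 + q^4 - 8*q^3 + 16*q^2 + 4), Gamma_pqq = (2*p*q^2 - 8*p*q)/(4*p^2*q^2 - 16*p^2*q + 16*p^2 + q^4 - 8*q^3 + 16*q^2 + 4), Gamma_qpp = 0, Gamma_qpq = (4*p*q^2 - 16*p*q + 16*p)/(4*p^2*q^2 - 16*p^2*q + 16*p^2 + q^4 - 8*q^3 + 16*q^2 + 4), Gamma_qqq = (4*p^2*q - 8*p^2)/(4*p^2*q^2 - 16*p^2*q + 16*p^2 + q^4 - 8*q^3 + 16*q^2 + 4)

E = 1 + 4*q^2 - 2*q^3 + (1/4)*q^4; F = 4*p*q - 3*p*q^2 + (1/2)*p*q^3; G = 1 + 4*p^2 - 4*p^2*q + p^2*q^2
Gamma^k_ij = (1/2) g^{kl} (d_i g_jl + d_j g_il - d_l g_ij), with g^inv = (1/(EG-F^2)) [[G, -F], [-F, E]]
first partials: E_p = 0, E_q = 8*q - 6*q^2 + q^3, F_p = 4*q - 3*q^2 + (1/2)*q^3, F_q = 4*p - 6*p*q + (3/2)*p*q^2, G_p = 8*p - 8*p*q + 2*p*q^2, G_q = -4*p^2 + 2*p^2*q
D = EG - F^2 = 1 + 4*q^2 + 4*p^2 - 2*q^3 - 4*p^2*q + (1/4)*q^4 + p^2*q^2
expanded: Gamma^p_pp = (G E_p - 2F F_p + F E_q)/(2D), Gamma^p_pq = (G E_q - F G_p)/(2D), Gamma^p_qq = (2G F_q - G G_p - F G_q)/(2D), Gamma^q_pp = (2E F_p - E E_q - F E_p)/(2D), Gamma^q_pq = (E G_p - F E_q)/(2D), Gamma^q_qq = (E G_q - 2F F_q + F G_p)/(2D); substitute and cancel common factors


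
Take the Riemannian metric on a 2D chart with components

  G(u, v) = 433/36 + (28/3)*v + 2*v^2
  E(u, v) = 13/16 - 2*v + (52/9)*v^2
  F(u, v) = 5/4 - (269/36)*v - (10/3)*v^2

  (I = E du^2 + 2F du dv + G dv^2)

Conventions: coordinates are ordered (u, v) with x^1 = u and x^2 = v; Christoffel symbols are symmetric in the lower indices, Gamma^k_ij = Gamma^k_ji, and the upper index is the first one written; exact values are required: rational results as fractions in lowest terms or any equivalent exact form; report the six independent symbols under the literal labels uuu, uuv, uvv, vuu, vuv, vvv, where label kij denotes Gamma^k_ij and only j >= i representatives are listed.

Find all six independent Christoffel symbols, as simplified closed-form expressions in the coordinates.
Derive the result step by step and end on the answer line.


E = 13/16 - 2*v + (52/9)*v^2; F = 5/4 - (269/36)*v - (10/3)*v^2; G = 433/36 + (28/3)*v + 2*v^2
Gamma^k_ij = (1/2) g^{kl} (d_i g_jl + d_j g_il - d_l g_ij), with g^inv = (1/(EG-F^2)) [[G, -F], [-F, E]]
first partials: E_u = 0, E_v = -2 + (104/9)*v, F_u = 0, F_v = -269/36 - (20/3)*v, G_u = 0, G_v = 28/3 + 4*v
D = EG - F^2 = 4729/576 + (53/24)*v + (713/144)*v^2 + (1/9)*v^3 + (4/9)*v^4
expanded: Gamma^u_uu = (G E_u - 2F F_u + F E_v)/(2D), Gamma^u_uv = (G E_v - F G_u)/(2D), Gamma^u_vv = (2G F_v - G G_u - F G_v)/(2D), Gamma^v_uu = (2E F_u - E E_v - F E_u)/(2D), Gamma^v_uv = (E G_u - F E_v)/(2D), Gamma^v_vv = (E G_v - 2F F_v + F G_u)/(2D); substitute and cancel common factors

Answer: Gamma_uuu = (-99840*v^3 - 206528*v^2 + 76176*v - 6480)/(2304*v^4 + 576*v^3 + 25668*v^2 + 11448*v + 42561), Gamma_uuv = (59904*v^3 + 269184*v^2 + 311872*v - 62352)/(2304*v^4 + 576*v^3 + 25668*v^2 + 11448*v + 42561), Gamma_uvv = (-34560*v^3 - 241920*v^2 - 609408*v - 496148)/(2304*v^4 + 576*v^3 + 25668*v^2 + 11448*v + 42561), Gamma_vuu = (-173056*v^3 + 89856*v^2 - 34704*v + 4212)/(2304*v^4 + 576*v^3 + 25668*v^2 + 11448*v + 42561), Gamma_vuv = (99840*v^3 + 206528*v^2 - 76176*v + 6480)/(2304*v^4 + 576*v^3 + 25668*v^2 + 11448*v + 42561), Gamma_vvv = (-55296*v^3 - 268320*v^2 - 286204*v + 68076)/(2304*v^4 + 576*v^3 + 25668*v^2 + 11448*v + 42561)


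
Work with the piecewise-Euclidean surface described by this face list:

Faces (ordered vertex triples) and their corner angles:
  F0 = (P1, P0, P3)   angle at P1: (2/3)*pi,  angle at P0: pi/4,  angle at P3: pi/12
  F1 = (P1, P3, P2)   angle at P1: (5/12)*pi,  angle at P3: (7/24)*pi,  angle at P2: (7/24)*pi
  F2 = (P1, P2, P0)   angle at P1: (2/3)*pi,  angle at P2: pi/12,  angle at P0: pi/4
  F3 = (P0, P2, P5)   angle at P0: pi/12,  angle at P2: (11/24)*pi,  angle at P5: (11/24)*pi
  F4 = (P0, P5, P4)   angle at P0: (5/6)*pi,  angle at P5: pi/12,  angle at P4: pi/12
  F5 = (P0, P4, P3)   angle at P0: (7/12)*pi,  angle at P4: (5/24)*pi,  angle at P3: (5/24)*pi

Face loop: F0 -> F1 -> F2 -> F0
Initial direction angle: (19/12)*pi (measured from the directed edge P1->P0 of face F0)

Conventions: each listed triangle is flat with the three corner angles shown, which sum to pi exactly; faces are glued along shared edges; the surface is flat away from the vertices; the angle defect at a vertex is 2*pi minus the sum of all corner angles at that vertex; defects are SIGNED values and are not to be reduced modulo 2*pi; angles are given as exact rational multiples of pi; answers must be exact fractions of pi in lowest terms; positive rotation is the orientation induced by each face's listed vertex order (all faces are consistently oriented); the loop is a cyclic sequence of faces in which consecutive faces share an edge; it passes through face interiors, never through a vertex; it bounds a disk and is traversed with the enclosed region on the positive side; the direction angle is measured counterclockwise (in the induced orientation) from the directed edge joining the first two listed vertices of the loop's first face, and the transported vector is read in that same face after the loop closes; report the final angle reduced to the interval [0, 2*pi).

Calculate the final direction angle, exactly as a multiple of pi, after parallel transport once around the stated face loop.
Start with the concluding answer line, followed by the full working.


Answer: final direction angle = (11/6)*pi

enclosed vertex P1: corner angles sum to (7/4)*pi, defect = 2*pi - (7/4)*pi = pi/4
adding the enclosed defects to the starting angle (mod 2*pi, induced orientation) gives the holonomy
final angle = (19/12)*pi + pi/4 = (11/6)*pi (mod 2*pi)


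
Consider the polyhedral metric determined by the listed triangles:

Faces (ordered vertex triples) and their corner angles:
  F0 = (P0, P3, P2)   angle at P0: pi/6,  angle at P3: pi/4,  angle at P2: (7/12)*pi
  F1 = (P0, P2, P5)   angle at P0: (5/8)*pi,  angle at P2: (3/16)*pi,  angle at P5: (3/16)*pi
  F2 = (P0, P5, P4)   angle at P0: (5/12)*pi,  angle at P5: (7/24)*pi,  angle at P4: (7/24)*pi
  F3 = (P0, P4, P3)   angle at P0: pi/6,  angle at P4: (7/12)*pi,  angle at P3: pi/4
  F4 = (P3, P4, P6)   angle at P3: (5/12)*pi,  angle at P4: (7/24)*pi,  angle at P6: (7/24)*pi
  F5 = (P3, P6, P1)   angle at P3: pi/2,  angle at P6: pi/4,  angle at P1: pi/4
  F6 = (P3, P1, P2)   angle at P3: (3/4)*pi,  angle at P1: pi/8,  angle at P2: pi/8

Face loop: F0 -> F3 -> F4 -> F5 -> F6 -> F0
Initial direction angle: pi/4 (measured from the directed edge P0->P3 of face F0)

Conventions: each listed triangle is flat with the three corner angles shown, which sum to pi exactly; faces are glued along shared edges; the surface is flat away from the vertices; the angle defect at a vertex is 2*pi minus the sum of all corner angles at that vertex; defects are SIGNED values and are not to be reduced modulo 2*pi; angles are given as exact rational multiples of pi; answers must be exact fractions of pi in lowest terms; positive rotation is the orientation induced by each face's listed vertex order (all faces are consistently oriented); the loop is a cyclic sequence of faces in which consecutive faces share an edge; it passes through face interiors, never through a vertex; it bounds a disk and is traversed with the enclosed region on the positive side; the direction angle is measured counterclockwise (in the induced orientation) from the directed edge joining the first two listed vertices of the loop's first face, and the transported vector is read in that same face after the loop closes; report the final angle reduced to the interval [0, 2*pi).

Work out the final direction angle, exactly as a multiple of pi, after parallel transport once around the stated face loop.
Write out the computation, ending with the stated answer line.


enclosed vertex P3: corner angles sum to (13/6)*pi, defect = 2*pi - (13/6)*pi = -pi/6
transport around the loop rotates by the sum of enclosed defects; add to the initial angle mod 2*pi
final angle = pi/4 - pi/6 = pi/12 (mod 2*pi)

Answer: final direction angle = pi/12


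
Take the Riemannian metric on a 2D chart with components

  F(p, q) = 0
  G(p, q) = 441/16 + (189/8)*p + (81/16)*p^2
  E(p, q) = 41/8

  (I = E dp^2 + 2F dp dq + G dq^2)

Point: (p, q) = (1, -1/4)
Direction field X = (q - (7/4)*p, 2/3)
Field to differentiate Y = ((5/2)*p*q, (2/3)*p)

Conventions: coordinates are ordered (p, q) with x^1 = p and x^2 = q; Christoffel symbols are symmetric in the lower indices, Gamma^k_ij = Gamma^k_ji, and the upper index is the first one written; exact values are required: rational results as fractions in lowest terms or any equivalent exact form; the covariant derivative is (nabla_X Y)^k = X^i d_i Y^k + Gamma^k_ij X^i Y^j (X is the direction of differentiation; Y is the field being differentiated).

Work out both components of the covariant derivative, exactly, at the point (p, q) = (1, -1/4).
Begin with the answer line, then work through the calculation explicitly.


Answer: (nabla_X Y)^p = 715/492, (nabla_X Y)^q = -223/120

E = 41/8, F = 0, G = 225/4 at the point
E_p = 0, E_q = 0, F_p = 0, F_q = 0, G_p = 135/4, G_q = 0
EG - F^2 = 9225/32;  g^inv = (32/9225) * [[225/4, 0], [0, 41/8]]
first-kind symbols [ij,l] = (1/2)(d_i g_jl + d_j g_il - d_l g_ij): [pp,p] = E_p/2 = 0, [pp,q] = F_p - E_q/2 = 0, [pq,p] = E_q/2 = 0, [pq,q] = G_p/2 = 135/8, [qq,p] = F_q - G_p/2 = -135/8, [qq,q] = G_q/2 = 0
Gamma^p_ij = (G*[ij,p] - F*[ij,q])/(EG - F^2), Gamma^q_ij = (E*[ij,q] - F*[ij,p])/(EG - F^2)
Gamma_ppp = 0, Gamma_ppq = 0, Gamma_pqq = -135/41, Gamma_qpp = 0, Gamma_qpq = 3/10, Gamma_qqq = 0
X = (-2, 2/3), Y = (-5/8, 2/3) at the point


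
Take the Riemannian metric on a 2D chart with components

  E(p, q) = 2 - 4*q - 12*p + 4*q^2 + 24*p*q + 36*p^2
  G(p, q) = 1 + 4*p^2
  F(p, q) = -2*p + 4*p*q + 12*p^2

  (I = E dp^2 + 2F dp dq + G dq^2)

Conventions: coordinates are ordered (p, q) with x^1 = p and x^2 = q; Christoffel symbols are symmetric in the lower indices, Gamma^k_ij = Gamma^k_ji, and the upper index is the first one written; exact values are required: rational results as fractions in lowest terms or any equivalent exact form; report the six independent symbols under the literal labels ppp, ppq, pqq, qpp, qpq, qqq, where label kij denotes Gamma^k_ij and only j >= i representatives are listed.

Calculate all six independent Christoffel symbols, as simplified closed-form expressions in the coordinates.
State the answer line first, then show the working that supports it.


Answer: Gamma_ppp = (18*p + 6*q - 3)/(20*p^2 + 12*p*q - 6*p + 2*q^2 - 2*q + 1), Gamma_ppq = (6*p + 2*q - 1)/(20*p^2 + 12*p*q - 6*p + 2*q^2 - 2*q + 1), Gamma_pqq = 0, Gamma_qpp = 6*p/(20*p^2 + 12*p*q - 6*p + 2*q^2 - 2*q + 1), Gamma_qpq = 2*p/(20*p^2 + 12*p*q - 6*p + 2*q^2 - 2*q + 1), Gamma_qqq = 0

E = 2 - 4*q - 12*p + 4*q^2 + 24*p*q + 36*p^2; F = -2*p + 4*p*q + 12*p^2; G = 1 + 4*p^2
Gamma^k_ij = (1/2) g^{kl} (d_i g_jl + d_j g_il - d_l g_ij), with g^inv = (1/(EG-F^2)) [[G, -F], [-F, E]]
first partials: E_p = -12 + 24*q + 72*p, E_q = -4 + 8*q + 24*p, F_p = -2 + 4*q + 24*p, F_q = 4*p, G_p = 8*p, G_q = 0
D = EG - F^2 = 2 - 4*q - 12*p + 4*q^2 + 24*p*q + 40*p^2
expanded: Gamma^p_pp = (G E_p - 2F F_p + F E_q)/(2D), Gamma^p_pq = (G E_q - F G_p)/(2D), Gamma^p_qq = (2G F_q - G G_p - F G_q)/(2D), Gamma^q_pp = (2E F_p - E E_q - F E_p)/(2D), Gamma^q_pq = (E G_p - F E_q)/(2D), Gamma^q_qq = (E G_q - 2F F_q + F G_p)/(2D); substitute and cancel common factors


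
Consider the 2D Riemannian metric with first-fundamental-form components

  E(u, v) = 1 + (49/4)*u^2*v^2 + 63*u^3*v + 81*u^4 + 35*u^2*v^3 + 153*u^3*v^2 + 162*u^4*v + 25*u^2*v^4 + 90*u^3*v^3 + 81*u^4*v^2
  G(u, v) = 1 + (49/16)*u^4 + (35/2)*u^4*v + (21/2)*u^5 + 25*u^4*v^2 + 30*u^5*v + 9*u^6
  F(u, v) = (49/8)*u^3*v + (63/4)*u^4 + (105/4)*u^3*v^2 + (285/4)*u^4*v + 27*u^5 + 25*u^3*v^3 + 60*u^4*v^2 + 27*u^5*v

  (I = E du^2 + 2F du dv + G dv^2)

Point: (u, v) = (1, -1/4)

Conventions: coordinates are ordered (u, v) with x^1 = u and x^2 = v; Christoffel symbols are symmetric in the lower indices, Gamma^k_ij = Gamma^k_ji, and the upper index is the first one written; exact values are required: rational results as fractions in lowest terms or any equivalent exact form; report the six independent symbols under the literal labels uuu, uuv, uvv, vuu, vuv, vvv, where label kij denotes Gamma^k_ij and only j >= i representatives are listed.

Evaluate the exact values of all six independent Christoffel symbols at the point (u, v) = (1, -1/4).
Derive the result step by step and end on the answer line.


E = 10057/256, F = 693/32, G = 53/4 at the point
E_u = 20493/128, E_v = 495/4, F_u = 3429/32, F_v = 1055/16, G_u = 70, G_v = 35
EG - F^2 = 13193/256;  g^inv = (256/13193) * [[53/4, -693/32], [-693/32, 10057/256]]
first-kind symbols [ij,l] = (1/2)(d_i g_jl + d_j g_il - d_l g_ij): [uu,u] = E_u/2 = 20493/256, [uu,v] = F_u - E_v/2 = 1449/32, [uv,u] = E_v/2 = 495/8, [uv,v] = G_u/2 = 35, [vv,u] = F_v - G_u/2 = 495/16, [vv,v] = G_v/2 = 35/2
Gamma^u_ij = (G*[ij,u] - F*[ij,v])/(EG - F^2), Gamma^v_ij = (E*[ij,v] - F*[ij,u])/(EG - F^2)

Answer: Gamma_uuu = 20493/13193, Gamma_uuv = 15840/13193, Gamma_uvv = 7920/13193, Gamma_vuu = 11592/13193, Gamma_vuv = 8960/13193, Gamma_vvv = 4480/13193


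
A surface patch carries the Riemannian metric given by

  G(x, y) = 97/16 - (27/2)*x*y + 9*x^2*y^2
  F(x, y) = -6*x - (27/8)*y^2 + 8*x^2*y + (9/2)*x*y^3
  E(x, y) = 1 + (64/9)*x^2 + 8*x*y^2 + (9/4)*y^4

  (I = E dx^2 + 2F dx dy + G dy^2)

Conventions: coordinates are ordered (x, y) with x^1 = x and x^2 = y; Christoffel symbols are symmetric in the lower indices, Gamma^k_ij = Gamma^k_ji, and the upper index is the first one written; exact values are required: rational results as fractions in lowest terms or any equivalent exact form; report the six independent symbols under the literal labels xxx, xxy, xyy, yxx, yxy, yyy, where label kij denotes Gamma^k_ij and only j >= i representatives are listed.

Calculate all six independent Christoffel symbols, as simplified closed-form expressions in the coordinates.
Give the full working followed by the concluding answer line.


E = 1 + (64/9)*x^2 + 8*x*y^2 + (9/4)*y^4; F = -6*x - (27/8)*y^2 + 8*x^2*y + (9/2)*x*y^3; G = 97/16 - (27/2)*x*y + 9*x^2*y^2
Gamma^k_ij = (1/2) g^{kl} (d_i g_jl + d_j g_il - d_l g_ij), with g^inv = (1/(EG-F^2)) [[G, -F], [-F, E]]
first partials: E_x = (128/9)*x + 8*y^2, E_y = 16*x*y + 9*y^3, F_x = -6 + 16*x*y + (9/2)*y^3, F_y = -(27/4)*y + 8*x^2 + (27/2)*x*y^2, G_x = -(27/2)*y + 18*x*y^2, G_y = -(27/2)*x + 18*x^2*y
D = EG - F^2 = 97/16 - (27/2)*x*y + (64/9)*x^2 + 8*x*y^2 + (9/4)*y^4 + 9*x^2*y^2
expanded: Gamma^x_xx = (G E_x - 2F F_x + F E_y)/(2D), Gamma^x_xy = (G E_y - F G_x)/(2D), Gamma^x_yy = (2G F_y - G G_x - F G_y)/(2D), Gamma^y_xx = (2E F_x - E E_y - F E_x)/(2D), Gamma^y_xy = (E G_x - F E_y)/(2D), Gamma^y_yy = (E G_y - 2F F_y + F G_x)/(2D); substitute and cancel common factors

Answer: Gamma_xxx = (1024*x + 576*y^2)/(1296*x^2*y^2 + 1024*x^2 + 1152*x*y^2 - 1944*x*y + 324*y^4 + 873), Gamma_xxy = (1152*x*y + 648*y^3)/(1296*x^2*y^2 + 1024*x^2 + 1152*x*y^2 - 1944*x*y + 324*y^4 + 873), Gamma_xyy = (1152*x^2 + 648*x*y^2)/(1296*x^2*y^2 + 1024*x^2 + 1152*x*y^2 - 1944*x*y + 324*y^4 + 873), Gamma_yxx = (1152*x*y - 864)/(1296*x^2*y^2 + 1024*x^2 + 1152*x*y^2 - 1944*x*y + 324*y^4 + 873), Gamma_yxy = (1296*x*y^2 - 972*y)/(1296*x^2*y^2 + 1024*x^2 + 1152*x*y^2 - 1944*x*y + 324*y^4 + 873), Gamma_yyy = (1296*x^2*y - 972*x)/(1296*x^2*y^2 + 1024*x^2 + 1152*x*y^2 - 1944*x*y + 324*y^4 + 873)


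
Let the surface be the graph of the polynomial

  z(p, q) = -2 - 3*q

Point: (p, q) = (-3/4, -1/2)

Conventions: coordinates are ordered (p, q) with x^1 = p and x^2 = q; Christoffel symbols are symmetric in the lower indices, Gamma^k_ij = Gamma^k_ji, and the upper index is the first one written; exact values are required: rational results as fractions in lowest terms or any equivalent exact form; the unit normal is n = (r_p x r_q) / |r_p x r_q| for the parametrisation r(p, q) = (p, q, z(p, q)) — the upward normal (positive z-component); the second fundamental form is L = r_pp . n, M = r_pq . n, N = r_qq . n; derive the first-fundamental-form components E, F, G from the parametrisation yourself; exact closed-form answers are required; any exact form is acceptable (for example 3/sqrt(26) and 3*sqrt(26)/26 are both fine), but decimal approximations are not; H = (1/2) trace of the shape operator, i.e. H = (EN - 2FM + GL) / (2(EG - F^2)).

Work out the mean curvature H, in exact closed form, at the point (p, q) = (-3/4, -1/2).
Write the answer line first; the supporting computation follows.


Answer: H = 0

z_p = 0, z_q = -3, z_pp = 0, z_pq = 0, z_qq = 0
E = 1, F = 0, G = 10; answer radicand W^2 = 10
unnormalised second-form numerators: l = 0, m = 0, n = 0; L = l/sqrt(10), and similarly M = m/sqrt(W^2), N = n/sqrt(W^2)
H = (E*n - 2*F*m + G*l) / (2*(EG - F^2)*sqrt(W^2)); E*n - 2*F*m + G*l = 0, EG - F^2 = 10, so H = (0)/sqrt(10)


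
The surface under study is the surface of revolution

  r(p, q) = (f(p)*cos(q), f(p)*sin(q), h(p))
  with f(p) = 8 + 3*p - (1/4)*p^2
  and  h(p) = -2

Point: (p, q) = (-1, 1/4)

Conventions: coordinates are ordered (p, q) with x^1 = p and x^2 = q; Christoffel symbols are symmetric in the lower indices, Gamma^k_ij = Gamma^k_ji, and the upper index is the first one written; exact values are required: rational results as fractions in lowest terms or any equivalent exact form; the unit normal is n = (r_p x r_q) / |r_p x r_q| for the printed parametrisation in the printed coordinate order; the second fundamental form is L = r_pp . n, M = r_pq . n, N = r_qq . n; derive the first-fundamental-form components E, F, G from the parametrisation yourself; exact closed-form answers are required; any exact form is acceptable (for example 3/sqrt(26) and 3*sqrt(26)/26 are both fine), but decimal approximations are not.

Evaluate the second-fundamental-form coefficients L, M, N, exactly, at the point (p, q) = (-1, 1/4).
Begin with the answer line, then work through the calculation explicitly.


Answer: L = 0, M = 0, N = 0

f = 19/4, f' = 7/2, f'' = -1/2, h' = 0, h'' = 0
E = 49/4, F = 0, G = 361/16; answer radicand W^2 = 49/4
unnormalised second-form numerators: l = 0, m = 0, n = 0; L = l/sqrt(49/4), and similarly M = m/sqrt(W^2), N = n/sqrt(W^2)


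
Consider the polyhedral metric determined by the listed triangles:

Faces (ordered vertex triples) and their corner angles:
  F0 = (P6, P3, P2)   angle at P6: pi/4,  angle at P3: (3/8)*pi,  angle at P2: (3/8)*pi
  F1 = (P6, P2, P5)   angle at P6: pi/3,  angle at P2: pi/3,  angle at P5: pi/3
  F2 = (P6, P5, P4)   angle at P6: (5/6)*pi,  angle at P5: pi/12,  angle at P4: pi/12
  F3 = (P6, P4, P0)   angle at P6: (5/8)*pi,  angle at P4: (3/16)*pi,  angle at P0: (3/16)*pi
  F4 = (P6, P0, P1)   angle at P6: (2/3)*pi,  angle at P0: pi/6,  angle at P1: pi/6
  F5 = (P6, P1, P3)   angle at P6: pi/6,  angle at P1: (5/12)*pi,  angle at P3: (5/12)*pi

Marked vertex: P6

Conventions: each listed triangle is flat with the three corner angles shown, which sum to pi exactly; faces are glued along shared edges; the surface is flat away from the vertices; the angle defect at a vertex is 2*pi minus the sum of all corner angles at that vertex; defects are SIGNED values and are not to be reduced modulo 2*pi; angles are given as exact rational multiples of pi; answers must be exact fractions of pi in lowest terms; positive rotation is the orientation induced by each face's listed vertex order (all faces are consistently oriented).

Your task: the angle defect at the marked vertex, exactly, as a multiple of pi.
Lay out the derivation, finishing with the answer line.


Sum of corner angles at P6: (23/8)*pi
defect = 2*pi - (23/8)*pi

Answer: defect(P6) = (-7/8)*pi


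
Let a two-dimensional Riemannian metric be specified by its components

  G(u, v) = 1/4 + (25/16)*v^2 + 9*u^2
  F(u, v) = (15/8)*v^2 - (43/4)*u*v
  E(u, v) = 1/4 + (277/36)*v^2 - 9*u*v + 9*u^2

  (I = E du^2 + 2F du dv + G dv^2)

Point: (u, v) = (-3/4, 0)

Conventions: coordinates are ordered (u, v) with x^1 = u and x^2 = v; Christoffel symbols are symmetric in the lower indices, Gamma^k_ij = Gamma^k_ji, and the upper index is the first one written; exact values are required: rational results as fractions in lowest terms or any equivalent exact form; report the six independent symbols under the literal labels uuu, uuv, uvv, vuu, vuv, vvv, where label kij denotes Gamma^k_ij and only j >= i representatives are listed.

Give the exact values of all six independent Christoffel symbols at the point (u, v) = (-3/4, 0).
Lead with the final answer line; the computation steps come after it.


Answer: Gamma_uuu = -108/85, Gamma_uuv = 54/85, Gamma_uvv = 237/85, Gamma_vuu = -54/85, Gamma_vuv = -108/85, Gamma_vvv = 0

E = 85/16, F = 0, G = 85/16 at the point
E_u = -27/2, E_v = 27/4, F_u = 0, F_v = 129/16, G_u = -27/2, G_v = 0
EG - F^2 = 7225/256;  g^inv = (256/7225) * [[85/16, 0], [0, 85/16]]
first-kind symbols [ij,l] = (1/2)(d_i g_jl + d_j g_il - d_l g_ij): [uu,u] = E_u/2 = -27/4, [uu,v] = F_u - E_v/2 = -27/8, [uv,u] = E_v/2 = 27/8, [uv,v] = G_u/2 = -27/4, [vv,u] = F_v - G_u/2 = 237/16, [vv,v] = G_v/2 = 0
Gamma^u_ij = (G*[ij,u] - F*[ij,v])/(EG - F^2), Gamma^v_ij = (E*[ij,v] - F*[ij,u])/(EG - F^2)


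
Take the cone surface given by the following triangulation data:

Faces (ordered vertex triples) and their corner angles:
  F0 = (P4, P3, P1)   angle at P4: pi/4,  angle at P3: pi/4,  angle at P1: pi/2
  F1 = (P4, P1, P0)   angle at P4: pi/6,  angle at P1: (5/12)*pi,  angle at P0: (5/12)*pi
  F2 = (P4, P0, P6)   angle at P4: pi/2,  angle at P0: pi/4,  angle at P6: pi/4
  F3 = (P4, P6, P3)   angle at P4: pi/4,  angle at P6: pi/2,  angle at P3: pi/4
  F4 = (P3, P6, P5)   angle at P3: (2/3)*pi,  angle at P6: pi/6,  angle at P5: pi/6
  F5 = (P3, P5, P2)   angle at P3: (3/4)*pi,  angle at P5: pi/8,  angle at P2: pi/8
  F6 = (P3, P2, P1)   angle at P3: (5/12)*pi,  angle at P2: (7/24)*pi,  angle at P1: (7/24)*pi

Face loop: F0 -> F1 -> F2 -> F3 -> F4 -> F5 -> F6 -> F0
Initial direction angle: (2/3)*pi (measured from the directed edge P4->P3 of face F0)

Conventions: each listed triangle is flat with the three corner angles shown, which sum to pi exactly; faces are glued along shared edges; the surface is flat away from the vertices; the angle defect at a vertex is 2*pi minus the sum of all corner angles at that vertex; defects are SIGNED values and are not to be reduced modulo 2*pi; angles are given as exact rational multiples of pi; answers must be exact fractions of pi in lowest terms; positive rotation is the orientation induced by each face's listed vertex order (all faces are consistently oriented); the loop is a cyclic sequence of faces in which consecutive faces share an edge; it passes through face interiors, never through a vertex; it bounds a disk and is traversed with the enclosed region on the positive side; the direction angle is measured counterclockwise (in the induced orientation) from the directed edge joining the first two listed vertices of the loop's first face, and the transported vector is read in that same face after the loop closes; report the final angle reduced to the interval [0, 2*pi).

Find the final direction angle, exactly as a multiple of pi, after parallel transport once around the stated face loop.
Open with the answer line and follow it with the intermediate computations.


Answer: final direction angle = (7/6)*pi

enclosed vertex P3: corner angles sum to (7/3)*pi, defect = 2*pi - (7/3)*pi = -pi/3
enclosed vertex P4: corner angles sum to (7/6)*pi, defect = 2*pi - (7/6)*pi = (5/6)*pi
by Gauss-Bonnet the loop rotates the vector by the enclosed defect sum (positive orientation, mod 2*pi)
final angle = (2/3)*pi + pi/2 = (7/6)*pi (mod 2*pi)


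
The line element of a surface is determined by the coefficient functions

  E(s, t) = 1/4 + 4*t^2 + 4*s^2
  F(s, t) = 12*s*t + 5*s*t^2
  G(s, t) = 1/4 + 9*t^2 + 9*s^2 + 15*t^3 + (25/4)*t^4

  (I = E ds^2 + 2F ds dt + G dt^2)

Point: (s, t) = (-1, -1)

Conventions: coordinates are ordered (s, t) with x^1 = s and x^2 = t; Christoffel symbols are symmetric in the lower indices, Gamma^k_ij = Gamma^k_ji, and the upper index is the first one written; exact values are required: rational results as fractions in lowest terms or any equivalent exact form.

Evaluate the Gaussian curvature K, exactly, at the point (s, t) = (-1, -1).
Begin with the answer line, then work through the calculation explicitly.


Answer: K = 6968/55225

E = 33/4, F = 7, G = 19/2, EG - F^2 = 235/8 at the point
E_s = -8, E_t = -8, F_s = -7, F_t = -2, G_s = -18, G_t = 2
E_tt = 8, F_st = 2, G_ss = 18
The intrinsic route: Brioschi's K = (det M1 - det M2)/(EG - F^2)^2.
M1 = [[-E_tt/2 + F_st - G_ss/2, E_s/2, F_s - E_t/2], [F_t - G_s/2, E, F], [G_t/2, F, G]] = [[-11, -4, -3], [7, 33/4, 7], [1, 7, 19/2]]; det M1 = -1659/8
M2 = [[0, E_t/2, G_s/2], [E_t/2, E, F], [G_s/2, F, G]] = [[0, -4, -9], [-4, 33/4, 7], [-9, 7, 19/2]]; det M2 = -1265/4
det M1 - det M2 = 871/8; K = 871/8 / (235/8)^2 = 6968/55225
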